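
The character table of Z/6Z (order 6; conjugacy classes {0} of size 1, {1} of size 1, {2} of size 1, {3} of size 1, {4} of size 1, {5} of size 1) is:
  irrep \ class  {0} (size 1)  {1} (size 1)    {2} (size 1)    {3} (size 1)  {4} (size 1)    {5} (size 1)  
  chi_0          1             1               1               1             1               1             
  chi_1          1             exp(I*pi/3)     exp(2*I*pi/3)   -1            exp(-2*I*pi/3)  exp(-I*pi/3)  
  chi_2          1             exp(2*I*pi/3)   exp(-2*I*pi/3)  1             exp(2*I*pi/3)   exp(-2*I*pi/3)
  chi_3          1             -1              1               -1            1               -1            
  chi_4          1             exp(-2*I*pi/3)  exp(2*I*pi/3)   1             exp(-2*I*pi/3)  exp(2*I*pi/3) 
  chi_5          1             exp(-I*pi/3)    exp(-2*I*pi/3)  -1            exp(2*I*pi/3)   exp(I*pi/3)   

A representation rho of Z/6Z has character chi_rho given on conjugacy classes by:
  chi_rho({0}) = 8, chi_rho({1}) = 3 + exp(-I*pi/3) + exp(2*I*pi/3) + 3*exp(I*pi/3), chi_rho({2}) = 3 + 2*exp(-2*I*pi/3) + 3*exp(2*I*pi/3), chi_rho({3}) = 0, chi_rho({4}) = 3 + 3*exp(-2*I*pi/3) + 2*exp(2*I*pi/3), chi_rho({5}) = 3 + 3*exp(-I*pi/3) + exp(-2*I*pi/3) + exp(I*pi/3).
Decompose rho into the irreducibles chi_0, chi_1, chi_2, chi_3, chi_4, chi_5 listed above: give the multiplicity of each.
Multiplicities: chi_0: 3, chi_1: 3, chi_2: 1, chi_3: 0, chi_4: 0, chi_5: 1.

Justification: Use <chi_rho, chi> = (1/|G|) sum_C |C| * chi_rho(C) * conj(chi(C)) with |G| = 6 for each irreducible chi in the table:
  <chi_rho, chi_0> = (1/6)[1*(8)*conj(1) + 1*(3 + exp(-I*pi/3) + exp(2*I*pi/3) + 3*exp(I*pi/3))*conj(1) + 1*(3 + 2*exp(-2*I*pi/3) + 3*exp(2*I*pi/3))*conj(1) + 1*(0)*conj(1) + 1*(3 + 3*exp(-2*I*pi/3) + 2*exp(2*I*pi/3))*conj(1) + 1*(3 + 3*exp(-I*pi/3) + exp(-2*I*pi/3) + exp(I*pi/3))*conj(1)]
      = (1/6)[(8) + (3 + exp(-I*pi/3) + exp(2*I*pi/3) + 3*exp(I*pi/3)) + (3 + 2*exp(-2*I*pi/3) + 3*exp(2*I*pi/3)) + (0) + (3 + 3*exp(-2*I*pi/3) + 2*exp(2*I*pi/3)) + (3 + 3*exp(-I*pi/3) + exp(-2*I*pi/3) + exp(I*pi/3))] = 18/6 = 3
  <chi_rho, chi_1> = (1/6)[1*(8)*conj(1) + 1*(3 + exp(-I*pi/3) + exp(2*I*pi/3) + 3*exp(I*pi/3))*conj(exp(I*pi/3)) + 1*(3 + 2*exp(-2*I*pi/3) + 3*exp(2*I*pi/3))*conj(exp(2*I*pi/3)) + 1*(0)*conj(-1) + 1*(3 + 3*exp(-2*I*pi/3) + 2*exp(2*I*pi/3))*conj(exp(-2*I*pi/3)) + 1*(3 + 3*exp(-I*pi/3) + exp(-2*I*pi/3) + exp(I*pi/3))*conj(exp(-I*pi/3))]
      = (1/6)[(8) + (3 + 3*exp(-I*pi/3) + exp(-2*I*pi/3) + exp(I*pi/3)) + (3 + 3*exp(-2*I*pi/3) + 2*exp(2*I*pi/3)) + (0) + (3 + 2*exp(-2*I*pi/3) + 3*exp(2*I*pi/3)) + (3 + exp(-I*pi/3) + exp(2*I*pi/3) + 3*exp(I*pi/3))] = 18/6 = 3
  <chi_rho, chi_2> = (1/6)[1*(8)*conj(1) + 1*(3 + exp(-I*pi/3) + exp(2*I*pi/3) + 3*exp(I*pi/3))*conj(exp(2*I*pi/3)) + 1*(3 + 2*exp(-2*I*pi/3) + 3*exp(2*I*pi/3))*conj(exp(-2*I*pi/3)) + 1*(0)*conj(1) + 1*(3 + 3*exp(-2*I*pi/3) + 2*exp(2*I*pi/3))*conj(exp(2*I*pi/3)) + 1*(3 + 3*exp(-I*pi/3) + exp(-2*I*pi/3) + exp(I*pi/3))*conj(exp(-2*I*pi/3))]
      = (1/6)[(8) + (3*exp(-2*I*pi/3) + 3*exp(-I*pi/3)) + (-1) + (0) + (-1) + (3*exp(2*I*pi/3) + 3*exp(I*pi/3))] = 6/6 = 1
  <chi_rho, chi_3> = (1/6)[1*(8)*conj(1) + 1*(3 + exp(-I*pi/3) + exp(2*I*pi/3) + 3*exp(I*pi/3))*conj(-1) + 1*(3 + 2*exp(-2*I*pi/3) + 3*exp(2*I*pi/3))*conj(1) + 1*(0)*conj(-1) + 1*(3 + 3*exp(-2*I*pi/3) + 2*exp(2*I*pi/3))*conj(1) + 1*(3 + 3*exp(-I*pi/3) + exp(-2*I*pi/3) + exp(I*pi/3))*conj(-1)]
      = (1/6)[(8) + (-3 - 3*exp(I*pi/3) - exp(2*I*pi/3) - exp(-I*pi/3)) + (3 + 2*exp(-2*I*pi/3) + 3*exp(2*I*pi/3)) + (0) + (3 + 3*exp(-2*I*pi/3) + 2*exp(2*I*pi/3)) + (-3 - exp(I*pi/3) - exp(-2*I*pi/3) - 3*exp(-I*pi/3))] = 0/6 = 0
  <chi_rho, chi_4> = (1/6)[1*(8)*conj(1) + 1*(3 + exp(-I*pi/3) + exp(2*I*pi/3) + 3*exp(I*pi/3))*conj(exp(-2*I*pi/3)) + 1*(3 + 2*exp(-2*I*pi/3) + 3*exp(2*I*pi/3))*conj(exp(2*I*pi/3)) + 1*(0)*conj(1) + 1*(3 + 3*exp(-2*I*pi/3) + 2*exp(2*I*pi/3))*conj(exp(-2*I*pi/3)) + 1*(3 + 3*exp(-I*pi/3) + exp(-2*I*pi/3) + exp(I*pi/3))*conj(exp(2*I*pi/3))]
      = (1/6)[(8) + (-3 + exp(-2*I*pi/3) + exp(I*pi/3) + 3*exp(2*I*pi/3)) + (3 + 3*exp(-2*I*pi/3) + 2*exp(2*I*pi/3)) + (0) + (3 + 2*exp(-2*I*pi/3) + 3*exp(2*I*pi/3)) + (-3 + 3*exp(-2*I*pi/3) + exp(-I*pi/3) + exp(2*I*pi/3))] = 0/6 = 0
  <chi_rho, chi_5> = (1/6)[1*(8)*conj(1) + 1*(3 + exp(-I*pi/3) + exp(2*I*pi/3) + 3*exp(I*pi/3))*conj(exp(-I*pi/3)) + 1*(3 + 2*exp(-2*I*pi/3) + 3*exp(2*I*pi/3))*conj(exp(-2*I*pi/3)) + 1*(0)*conj(-1) + 1*(3 + 3*exp(-2*I*pi/3) + 2*exp(2*I*pi/3))*conj(exp(2*I*pi/3)) + 1*(3 + 3*exp(-I*pi/3) + exp(-2*I*pi/3) + exp(I*pi/3))*conj(exp(I*pi/3))]
      = (1/6)[(8) + (3*exp(2*I*pi/3) + 3*exp(I*pi/3)) + (-1) + (0) + (-1) + (3*exp(-2*I*pi/3) + 3*exp(-I*pi/3))] = 6/6 = 1
(Exp terms are combined using exp(i*s)*conj(exp(i*t)) = exp(i*(s-t)), and sums of them are collapsed using the identity that for every m > 1 the m distinct m-th roots of unity sum to 0, e.g. 1 + exp(2*I*pi/3) + exp(-2*I*pi/3) = 0.)
Dimension check: dim(rho) = sum (mult * dim) = 3*1 + 3*1 + 1*1 + 0*1 + 0*1 + 1*1 = 8 = chi_rho(e) = 8.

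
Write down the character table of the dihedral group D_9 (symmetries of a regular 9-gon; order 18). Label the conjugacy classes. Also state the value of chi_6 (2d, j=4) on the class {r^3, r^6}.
Conjugacy classes: {e} of size 1, {r^1, r^8} of size 2, {r^2, r^7} of size 2, {r^3, r^6} of size 2, {r^4, r^5} of size 2, {s, sr, ..., sr^8} of size 9.
Character table:
  irrep \ class              {e} (size 1)  {r^1, r^8} (size 2)  {r^2, r^7} (size 2)  {r^3, r^6} (size 2)  {r^4, r^5} (size 2)  {s, sr, ..., sr^8} (size 9)
  chi_1 (triv)               1             1                    1                    1                    1                    1                          
  chi_2 (sign: r->1, s->-1)  1             1                    1                    1                    1                    -1                         
  chi_3 (2d, j=1)            2             2*cos(2*pi/9)        2*cos(4*pi/9)        -1                   -2*cos(pi/9)         0                          
  chi_4 (2d, j=2)            2             2*cos(4*pi/9)        -2*cos(pi/9)         -1                   2*cos(2*pi/9)        0                          
  chi_5 (2d, j=3)            2             -1                   -1                   2                    -1                   0                          
  chi_6 (2d, j=4)            2             -2*cos(pi/9)         2*cos(2*pi/9)        -1                   2*cos(4*pi/9)        0                          

Spot check: chi_6 (2d, j=4) on {r^3, r^6} = -1.

Solution. D_9 has order 2*9 = 18 with 6 conjugacy classes, hence 6 irreducibles. Sum of squared dims 1 + 1 + 4 + 4 + 4 + 4 = 18 = |G|. Linear characters come from the abelianisation; the 2-dimensional irreps have character r^k -> 2*cos(2*pi*j*k/9), reflections -> 0.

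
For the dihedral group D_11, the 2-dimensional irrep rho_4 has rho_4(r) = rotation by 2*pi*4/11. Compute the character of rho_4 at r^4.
chi_{rho_4}(r^4) = 2*cos(2*pi*4*4/11) = -2*cos(pi/11)

Explanation: rho_4(r^4) is rotation by angle 2*pi*4*4/11, whose trace is 2*cos(2*pi*4*4/11) = -2*cos(pi/11).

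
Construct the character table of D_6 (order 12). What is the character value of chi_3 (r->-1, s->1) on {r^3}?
Conjugacy classes: {e} of size 1, {r^3} of size 1, {r^1, r^5} of size 2, {r^2, r^4} of size 2, {s, sr^2, ...} of size 3, {sr, sr^3, ...} of size 3.
Character table:
  irrep \ class              {e} (size 1)  {r^3} (size 1)  {r^1, r^5} (size 2)  {r^2, r^4} (size 2)  {s, sr^2, ...} (size 3)  {sr, sr^3, ...} (size 3)
  chi_1 (triv)               1             1               1                    1                    1                        1                       
  chi_2 (sign: r->1, s->-1)  1             1               1                    1                    -1                       -1                      
  chi_3 (r->-1, s->1)        1             -1              -1                   1                    1                        -1                      
  chi_4 (r->-1, s->-1)       1             -1              -1                   1                    -1                       1                       
  chi_5 (2d, j=1)            2             -2              1                    -1                   0                        0                       
  chi_6 (2d, j=2)            2             2               -1                   -1                   0                        0                       

Spot check: chi_3 (r->-1, s->1) on {r^3} = -1.

Why: D_6 has order 2*6 = 12 with 6 conjugacy classes, hence 6 irreducibles. Sum of squared dims 1 + 1 + 1 + 1 + 4 + 4 = 12 = |G|. Linear characters come from the abelianisation; the 2-dimensional irreps have character r^k -> 2*cos(2*pi*j*k/6), reflections -> 0.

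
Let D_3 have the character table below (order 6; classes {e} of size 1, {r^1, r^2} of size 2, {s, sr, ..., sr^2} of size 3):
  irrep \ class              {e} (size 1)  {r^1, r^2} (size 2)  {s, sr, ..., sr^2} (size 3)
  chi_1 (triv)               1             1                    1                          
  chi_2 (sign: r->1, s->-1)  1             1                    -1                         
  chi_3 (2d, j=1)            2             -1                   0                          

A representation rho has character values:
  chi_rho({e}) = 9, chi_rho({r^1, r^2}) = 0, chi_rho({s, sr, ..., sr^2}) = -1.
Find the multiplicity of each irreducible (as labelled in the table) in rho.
Multiplicities: chi_1: 1, chi_2: 2, chi_3: 3.

Use <chi_rho, chi> = (1/|G|) sum_C |C| * chi_rho(C) * conj(chi(C)) with |G| = 6 for each irreducible chi in the table:
  <chi_rho, chi_1> = (1/6)[1*(9)*conj(1) + 2*(0)*conj(1) + 3*(-1)*conj(1)]
      = (1/6)[(9) + (0) + (-3)] = 6/6 = 1
  <chi_rho, chi_2> = (1/6)[1*(9)*conj(1) + 2*(0)*conj(1) + 3*(-1)*conj(-1)]
      = (1/6)[(9) + (0) + (3)] = 12/6 = 2
  <chi_rho, chi_3> = (1/6)[1*(9)*conj(2) + 2*(0)*conj(-1) + 3*(-1)*conj(0)]
      = (1/6)[(18) + (0) + (0)] = 18/6 = 3
Dimension check: dim(rho) = sum (mult * dim) = 1*1 + 2*1 + 3*2 = 9 = chi_rho(e) = 9.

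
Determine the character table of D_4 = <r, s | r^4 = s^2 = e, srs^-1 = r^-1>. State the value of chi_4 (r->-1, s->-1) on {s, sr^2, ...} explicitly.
Conjugacy classes: {e} of size 1, {r^2} of size 1, {r^1, r^3} of size 2, {s, sr^2, ...} of size 2, {sr, sr^3, ...} of size 2.
Character table:
  irrep \ class              {e} (size 1)  {r^2} (size 1)  {r^1, r^3} (size 2)  {s, sr^2, ...} (size 2)  {sr, sr^3, ...} (size 2)
  chi_1 (triv)               1             1               1                    1                        1                       
  chi_2 (sign: r->1, s->-1)  1             1               1                    -1                       -1                      
  chi_3 (r->-1, s->1)        1             1               -1                   1                        -1                      
  chi_4 (r->-1, s->-1)       1             1               -1                   -1                       1                       
  chi_5 (2d, j=1)            2             -2              0                    0                        0                       

Spot check: chi_4 (r->-1, s->-1) on {s, sr^2, ...} = -1.

Derivation: D_4 has order 2*4 = 8 with 5 conjugacy classes, hence 5 irreducibles. Sum of squared dims 1 + 1 + 1 + 1 + 4 = 8 = |G|. Linear characters come from the abelianisation; the 2-dimensional irreps have character r^k -> 2*cos(2*pi*j*k/4), reflections -> 0.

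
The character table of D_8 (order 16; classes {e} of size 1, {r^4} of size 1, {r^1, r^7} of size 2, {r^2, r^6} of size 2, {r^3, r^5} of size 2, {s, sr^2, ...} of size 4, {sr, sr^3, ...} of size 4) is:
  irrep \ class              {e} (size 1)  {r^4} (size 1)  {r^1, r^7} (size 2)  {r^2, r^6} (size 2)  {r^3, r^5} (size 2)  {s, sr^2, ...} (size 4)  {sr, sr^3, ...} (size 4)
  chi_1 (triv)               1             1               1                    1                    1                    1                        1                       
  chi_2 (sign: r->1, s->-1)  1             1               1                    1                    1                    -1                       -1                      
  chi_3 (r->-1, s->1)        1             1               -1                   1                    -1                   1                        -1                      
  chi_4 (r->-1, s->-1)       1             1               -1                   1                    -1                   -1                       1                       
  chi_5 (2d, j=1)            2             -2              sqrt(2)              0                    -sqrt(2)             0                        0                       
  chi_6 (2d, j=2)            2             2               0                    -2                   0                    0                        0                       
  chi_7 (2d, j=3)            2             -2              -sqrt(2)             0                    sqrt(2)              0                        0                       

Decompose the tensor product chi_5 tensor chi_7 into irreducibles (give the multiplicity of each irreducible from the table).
chi_5 tensor chi_7 = chi_3 + chi_4 + chi_6 (all other irreducibles have multiplicity 0).

Details: The character of a tensor product is the pointwise product (chi_5 * chi_7)(C) = chi_5(C) * chi_7(C):
  {e}: (2)*(2), {r^4}: (-2)*(-2), {r^1, r^7}: (sqrt(2))*(-sqrt(2)), {r^2, r^6}: (0)*(0), {r^3, r^5}: (-sqrt(2))*(sqrt(2)), {s, sr^2, ...}: (0)*(0), {sr, sr^3, ...}: (0)*(0)
so (chi_5 * chi_7) takes values
  {e} -> 4, {r^4} -> 4, {r^1, r^7} -> -2, {r^2, r^6} -> 0, {r^3, r^5} -> -2, {s, sr^2, ...} -> 0, {sr, sr^3, ...} -> 0.
Now take the inner product of this character with each irreducible chi from the table, <chi_5*chi_7, chi> = (1/16) sum_C |C| (chi_5*chi_7)(C) conj(chi(C)):
  <chi_5*chi_7, chi_1> = (1/16)[1*(4)*conj(1) + 1*(4)*conj(1) + 2*(-2)*conj(1) + 2*(0)*conj(1) + 2*(-2)*conj(1) + 4*(0)*conj(1) + 4*(0)*conj(1)]
      = (1/16)[(4) + (4) + (-4) + (0) + (-4) + (0) + (0)] = 0/16 = 0
  <chi_5*chi_7, chi_2> = (1/16)[1*(4)*conj(1) + 1*(4)*conj(1) + 2*(-2)*conj(1) + 2*(0)*conj(1) + 2*(-2)*conj(1) + 4*(0)*conj(-1) + 4*(0)*conj(-1)]
      = (1/16)[(4) + (4) + (-4) + (0) + (-4) + (0) + (0)] = 0/16 = 0
  <chi_5*chi_7, chi_3> = (1/16)[1*(4)*conj(1) + 1*(4)*conj(1) + 2*(-2)*conj(-1) + 2*(0)*conj(1) + 2*(-2)*conj(-1) + 4*(0)*conj(1) + 4*(0)*conj(-1)]
      = (1/16)[(4) + (4) + (4) + (0) + (4) + (0) + (0)] = 16/16 = 1
  <chi_5*chi_7, chi_4> = (1/16)[1*(4)*conj(1) + 1*(4)*conj(1) + 2*(-2)*conj(-1) + 2*(0)*conj(1) + 2*(-2)*conj(-1) + 4*(0)*conj(-1) + 4*(0)*conj(1)]
      = (1/16)[(4) + (4) + (4) + (0) + (4) + (0) + (0)] = 16/16 = 1
  <chi_5*chi_7, chi_5> = (1/16)[1*(4)*conj(2) + 1*(4)*conj(-2) + 2*(-2)*conj(sqrt(2)) + 2*(0)*conj(0) + 2*(-2)*conj(-sqrt(2)) + 4*(0)*conj(0) + 4*(0)*conj(0)]
      = (1/16)[(8) + (-8) + (-4*sqrt(2)) + (0) + (4*sqrt(2)) + (0) + (0)] = 0/16 = 0
  <chi_5*chi_7, chi_6> = (1/16)[1*(4)*conj(2) + 1*(4)*conj(2) + 2*(-2)*conj(0) + 2*(0)*conj(-2) + 2*(-2)*conj(0) + 4*(0)*conj(0) + 4*(0)*conj(0)]
      = (1/16)[(8) + (8) + (0) + (0) + (0) + (0) + (0)] = 16/16 = 1
  <chi_5*chi_7, chi_7> = (1/16)[1*(4)*conj(2) + 1*(4)*conj(-2) + 2*(-2)*conj(-sqrt(2)) + 2*(0)*conj(0) + 2*(-2)*conj(sqrt(2)) + 4*(0)*conj(0) + 4*(0)*conj(0)]
      = (1/16)[(8) + (-8) + (4*sqrt(2)) + (0) + (-4*sqrt(2)) + (0) + (0)] = 0/16 = 0
Hence the multiplicities are chi_3: 1, chi_4: 1, chi_6: 1. Dimension check: dim(chi_5)*dim(chi_7) = 2*2 = 4 and sum (mult * dim) = 1*1 + 1*1 + 1*2 = 4.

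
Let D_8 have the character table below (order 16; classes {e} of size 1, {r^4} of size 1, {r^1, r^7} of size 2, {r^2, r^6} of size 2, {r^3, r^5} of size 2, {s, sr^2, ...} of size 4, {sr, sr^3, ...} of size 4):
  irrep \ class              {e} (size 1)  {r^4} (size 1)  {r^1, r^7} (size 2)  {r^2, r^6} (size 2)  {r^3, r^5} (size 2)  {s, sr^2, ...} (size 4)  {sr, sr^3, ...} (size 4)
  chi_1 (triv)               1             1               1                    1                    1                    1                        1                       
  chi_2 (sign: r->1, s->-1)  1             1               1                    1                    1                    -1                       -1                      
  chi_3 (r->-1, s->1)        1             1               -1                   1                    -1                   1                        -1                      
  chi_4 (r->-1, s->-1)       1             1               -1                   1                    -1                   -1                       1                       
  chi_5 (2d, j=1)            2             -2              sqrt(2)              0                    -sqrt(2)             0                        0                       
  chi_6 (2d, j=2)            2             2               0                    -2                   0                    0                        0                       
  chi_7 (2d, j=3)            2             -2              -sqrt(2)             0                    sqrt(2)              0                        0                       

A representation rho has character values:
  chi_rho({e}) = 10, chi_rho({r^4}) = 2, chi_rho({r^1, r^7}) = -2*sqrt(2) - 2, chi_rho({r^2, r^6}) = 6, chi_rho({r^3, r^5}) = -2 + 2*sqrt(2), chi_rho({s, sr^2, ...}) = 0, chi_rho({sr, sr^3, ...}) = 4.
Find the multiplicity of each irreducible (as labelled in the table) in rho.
Multiplicities: chi_1: 2, chi_2: 0, chi_3: 1, chi_4: 3, chi_5: 0, chi_6: 0, chi_7: 2.

Argument: Use <chi_rho, chi> = (1/|G|) sum_C |C| * chi_rho(C) * conj(chi(C)) with |G| = 16 for each irreducible chi in the table:
  <chi_rho, chi_1> = (1/16)[1*(10)*conj(1) + 1*(2)*conj(1) + 2*(-2*sqrt(2) - 2)*conj(1) + 2*(6)*conj(1) + 2*(-2 + 2*sqrt(2))*conj(1) + 4*(0)*conj(1) + 4*(4)*conj(1)]
      = (1/16)[(10) + (2) + (-4*sqrt(2) - 4) + (12) + (-4 + 4*sqrt(2)) + (0) + (16)] = 32/16 = 2
  <chi_rho, chi_2> = (1/16)[1*(10)*conj(1) + 1*(2)*conj(1) + 2*(-2*sqrt(2) - 2)*conj(1) + 2*(6)*conj(1) + 2*(-2 + 2*sqrt(2))*conj(1) + 4*(0)*conj(-1) + 4*(4)*conj(-1)]
      = (1/16)[(10) + (2) + (-4*sqrt(2) - 4) + (12) + (-4 + 4*sqrt(2)) + (0) + (-16)] = 0/16 = 0
  <chi_rho, chi_3> = (1/16)[1*(10)*conj(1) + 1*(2)*conj(1) + 2*(-2*sqrt(2) - 2)*conj(-1) + 2*(6)*conj(1) + 2*(-2 + 2*sqrt(2))*conj(-1) + 4*(0)*conj(1) + 4*(4)*conj(-1)]
      = (1/16)[(10) + (2) + (4 + 4*sqrt(2)) + (12) + (4 - 4*sqrt(2)) + (0) + (-16)] = 16/16 = 1
  <chi_rho, chi_4> = (1/16)[1*(10)*conj(1) + 1*(2)*conj(1) + 2*(-2*sqrt(2) - 2)*conj(-1) + 2*(6)*conj(1) + 2*(-2 + 2*sqrt(2))*conj(-1) + 4*(0)*conj(-1) + 4*(4)*conj(1)]
      = (1/16)[(10) + (2) + (4 + 4*sqrt(2)) + (12) + (4 - 4*sqrt(2)) + (0) + (16)] = 48/16 = 3
  <chi_rho, chi_5> = (1/16)[1*(10)*conj(2) + 1*(2)*conj(-2) + 2*(-2*sqrt(2) - 2)*conj(sqrt(2)) + 2*(6)*conj(0) + 2*(-2 + 2*sqrt(2))*conj(-sqrt(2)) + 4*(0)*conj(0) + 4*(4)*conj(0)]
      = (1/16)[(20) + (-4) + (-8 - 4*sqrt(2)) + (0) + (-8 + 4*sqrt(2)) + (0) + (0)] = 0/16 = 0
  <chi_rho, chi_6> = (1/16)[1*(10)*conj(2) + 1*(2)*conj(2) + 2*(-2*sqrt(2) - 2)*conj(0) + 2*(6)*conj(-2) + 2*(-2 + 2*sqrt(2))*conj(0) + 4*(0)*conj(0) + 4*(4)*conj(0)]
      = (1/16)[(20) + (4) + (0) + (-24) + (0) + (0) + (0)] = 0/16 = 0
  <chi_rho, chi_7> = (1/16)[1*(10)*conj(2) + 1*(2)*conj(-2) + 2*(-2*sqrt(2) - 2)*conj(-sqrt(2)) + 2*(6)*conj(0) + 2*(-2 + 2*sqrt(2))*conj(sqrt(2)) + 4*(0)*conj(0) + 4*(4)*conj(0)]
      = (1/16)[(20) + (-4) + (4*sqrt(2) + 8) + (0) + (8 - 4*sqrt(2)) + (0) + (0)] = 32/16 = 2
Dimension check: dim(rho) = sum (mult * dim) = 2*1 + 0*1 + 1*1 + 3*1 + 0*2 + 0*2 + 2*2 = 10 = chi_rho(e) = 10.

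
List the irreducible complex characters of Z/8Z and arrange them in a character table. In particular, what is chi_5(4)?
Character table of Z/8Z (irreps indexed chi_0,...,chi_7 with chi_k(m) = zeta_8^(k*m), zeta_8 = exp(2*pi*i/8)):
  irrep \ class  {0} (size 1)  {1} (size 1)    {2} (size 1)  {3} (size 1)    {4} (size 1)  {5} (size 1)    {6} (size 1)  {7} (size 1)  
  chi_0          1             1               1             1               1             1               1             1             
  chi_1          1             exp(I*pi/4)     I             exp(3*I*pi/4)   -1            exp(-3*I*pi/4)  -I            exp(-I*pi/4)  
  chi_2          1             I               -1            -I              1             I               -1            -I            
  chi_3          1             exp(3*I*pi/4)   -I            exp(I*pi/4)     -1            exp(-I*pi/4)    I             exp(-3*I*pi/4)
  chi_4          1             -1              1             -1              1             -1              1             -1            
  chi_5          1             exp(-3*I*pi/4)  I             exp(-I*pi/4)    -1            exp(I*pi/4)     -I            exp(3*I*pi/4) 
  chi_6          1             -I              -1            I               1             -I              -1            I             
  chi_7          1             exp(-I*pi/4)    -I            exp(-3*I*pi/4)  -1            exp(3*I*pi/4)   I             exp(I*pi/4)   

Spot check: chi_5(4) = zeta_8^(5*4) = zeta_8^20 = -1.

Proof sketch: Z/8Z is abelian, so all 8 irreducible complex representations are 1-dimensional. They are given by chi_k(m) = zeta_8^(k*m) for k = 0,...,7. Row orthogonality: sum_m chi_k(m) conj(chi_l(m)) = 8 * [k = l].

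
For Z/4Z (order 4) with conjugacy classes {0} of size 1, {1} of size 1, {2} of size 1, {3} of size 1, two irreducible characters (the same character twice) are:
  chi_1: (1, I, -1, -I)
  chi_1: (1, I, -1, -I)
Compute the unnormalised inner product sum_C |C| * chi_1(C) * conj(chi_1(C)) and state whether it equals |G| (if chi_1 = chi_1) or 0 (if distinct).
Sum = 4 = |G| = 4; so <chi_1, chi_1> = 1 (norm-1 confirms irreducibility).

Details: Compute term by term over conjugacy classes (|C| * chi_1(C) * conj(chi_1(C))):
  1*(1)*conj(1) + 1*(I)*conj(I) + 1*(-1)*conj(-1) + 1*(-I)*conj(-I)
  = (1) + (1) + (1) + (1)
  = 4.
(Exp terms are combined using exp(i*s)*conj(exp(i*t)) = exp(i*(s-t)), and sums of them are collapsed using the identity that for every m > 1 the m distinct m-th roots of unity sum to 0, e.g. 1 + exp(2*I*pi/3) + exp(-2*I*pi/3) = 0.)
Dividing by |G| = 4 gives 4/4 = 1, matching the row-orthogonality relation <chi_1, chi_1> = [chi_1 = chi_1].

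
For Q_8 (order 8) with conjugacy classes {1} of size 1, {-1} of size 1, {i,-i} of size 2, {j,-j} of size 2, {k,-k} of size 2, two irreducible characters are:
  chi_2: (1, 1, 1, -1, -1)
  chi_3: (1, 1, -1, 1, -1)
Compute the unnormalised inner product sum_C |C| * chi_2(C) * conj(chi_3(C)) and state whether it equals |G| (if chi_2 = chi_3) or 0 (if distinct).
Sum = 0; so <chi_2, chi_3> = 0 (distinct irreducibles are orthogonal).

Proof sketch: Compute term by term over conjugacy classes (|C| * chi_2(C) * conj(chi_3(C))):
  1*(1)*conj(1) + 1*(1)*conj(1) + 2*(1)*conj(-1) + 2*(-1)*conj(1) + 2*(-1)*conj(-1)
  = (1) + (1) + (-2) + (-2) + (2)
  = 0.
Dividing by |G| = 8 gives 0/8 = 0, matching the row-orthogonality relation <chi_2, chi_3> = [chi_2 = chi_3].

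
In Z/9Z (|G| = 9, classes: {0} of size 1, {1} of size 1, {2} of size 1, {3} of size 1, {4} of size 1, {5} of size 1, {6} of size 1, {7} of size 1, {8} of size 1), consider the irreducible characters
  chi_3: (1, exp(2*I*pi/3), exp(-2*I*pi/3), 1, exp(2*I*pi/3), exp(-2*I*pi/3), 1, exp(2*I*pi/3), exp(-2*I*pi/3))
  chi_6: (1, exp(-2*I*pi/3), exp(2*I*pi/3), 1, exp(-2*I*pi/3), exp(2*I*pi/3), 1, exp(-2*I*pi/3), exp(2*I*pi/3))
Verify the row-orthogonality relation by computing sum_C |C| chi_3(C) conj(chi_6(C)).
Sum = 0; so <chi_3, chi_6> = 0 (distinct irreducibles are orthogonal).

Working: Compute term by term over conjugacy classes (|C| * chi_3(C) * conj(chi_6(C))):
  1*(1)*conj(1) + 1*(exp(2*I*pi/3))*conj(exp(-2*I*pi/3)) + 1*(exp(-2*I*pi/3))*conj(exp(2*I*pi/3)) + 1*(1)*conj(1) + 1*(exp(2*I*pi/3))*conj(exp(-2*I*pi/3)) + 1*(exp(-2*I*pi/3))*conj(exp(2*I*pi/3)) + 1*(1)*conj(1) + 1*(exp(2*I*pi/3))*conj(exp(-2*I*pi/3)) + 1*(exp(-2*I*pi/3))*conj(exp(2*I*pi/3))
  = (1) + (exp(-2*I*pi/3)) + (exp(2*I*pi/3)) + (1) + (exp(-2*I*pi/3)) + (exp(2*I*pi/3)) + (1) + (exp(-2*I*pi/3)) + (exp(2*I*pi/3))
  = 0.
(Exp terms are combined using exp(i*s)*conj(exp(i*t)) = exp(i*(s-t)), and sums of them are collapsed using the identity that for every m > 1 the m distinct m-th roots of unity sum to 0, e.g. 1 + exp(2*I*pi/3) + exp(-2*I*pi/3) = 0.)
Dividing by |G| = 9 gives 0/9 = 0, matching the row-orthogonality relation <chi_3, chi_6> = [chi_3 = chi_6].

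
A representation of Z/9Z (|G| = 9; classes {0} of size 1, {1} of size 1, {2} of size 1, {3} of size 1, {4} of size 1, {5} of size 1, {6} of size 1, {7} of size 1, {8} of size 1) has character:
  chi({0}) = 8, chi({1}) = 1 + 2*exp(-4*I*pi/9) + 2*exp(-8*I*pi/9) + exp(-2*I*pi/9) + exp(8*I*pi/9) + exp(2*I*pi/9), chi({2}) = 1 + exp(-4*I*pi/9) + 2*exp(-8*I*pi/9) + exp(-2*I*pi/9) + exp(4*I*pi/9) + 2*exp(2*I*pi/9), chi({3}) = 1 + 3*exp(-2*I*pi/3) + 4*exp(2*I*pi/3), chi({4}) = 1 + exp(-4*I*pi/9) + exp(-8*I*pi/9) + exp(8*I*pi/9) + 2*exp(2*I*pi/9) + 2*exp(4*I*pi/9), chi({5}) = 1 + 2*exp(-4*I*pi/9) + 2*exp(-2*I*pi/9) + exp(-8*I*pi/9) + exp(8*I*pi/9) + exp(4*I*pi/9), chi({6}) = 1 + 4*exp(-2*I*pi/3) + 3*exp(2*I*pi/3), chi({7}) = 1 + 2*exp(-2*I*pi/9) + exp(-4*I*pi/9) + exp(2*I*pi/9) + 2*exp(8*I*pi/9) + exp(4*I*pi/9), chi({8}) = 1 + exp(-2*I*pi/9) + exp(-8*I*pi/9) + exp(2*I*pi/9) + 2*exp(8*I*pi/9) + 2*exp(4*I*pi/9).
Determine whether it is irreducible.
Not irreducible (reducible): <chi, chi> = 12 > 1.

Working: <chi, chi> = (1/|G|) sum_C |C| * |chi(C)|^2 = (1/9)[1*|8|^2 + 1*|1 + 2*exp(-4*I*pi/9) + 2*exp(-8*I*pi/9) + exp(-2*I*pi/9) + exp(8*I*pi/9) + exp(2*I*pi/9)|^2 + 1*|1 + exp(-4*I*pi/9) + 2*exp(-8*I*pi/9) + exp(-2*I*pi/9) + exp(4*I*pi/9) + 2*exp(2*I*pi/9)|^2 + 1*|1 + 3*exp(-2*I*pi/3) + 4*exp(2*I*pi/3)|^2 + 1*|1 + exp(-4*I*pi/9) + exp(-8*I*pi/9) + exp(8*I*pi/9) + 2*exp(2*I*pi/9) + 2*exp(4*I*pi/9)|^2 + 1*|1 + 2*exp(-4*I*pi/9) + 2*exp(-2*I*pi/9) + exp(-8*I*pi/9) + exp(8*I*pi/9) + exp(4*I*pi/9)|^2 + 1*|1 + 4*exp(-2*I*pi/3) + 3*exp(2*I*pi/3)|^2 + 1*|1 + 2*exp(-2*I*pi/9) + exp(-4*I*pi/9) + exp(2*I*pi/9) + 2*exp(8*I*pi/9) + exp(4*I*pi/9)|^2 + 1*|1 + exp(-2*I*pi/9) + exp(-8*I*pi/9) + exp(2*I*pi/9) + 2*exp(8*I*pi/9) + 2*exp(4*I*pi/9)|^2]
  = (1/9)[(64) + (12 + 7*exp(-4*I*pi/9) + 7*exp(-2*I*pi/3) + 6*exp(-2*I*pi/9) + 6*exp(-8*I*pi/9) + 6*exp(8*I*pi/9) + 6*exp(2*I*pi/9) + 7*exp(2*I*pi/3) + 7*exp(4*I*pi/9)) + (12 + 7*exp(-2*I*pi/3) + 6*exp(-4*I*pi/9) + 6*exp(-2*I*pi/9) + 7*exp(-8*I*pi/9) + 7*exp(8*I*pi/9) + 6*exp(2*I*pi/9) + 6*exp(4*I*pi/9) + 7*exp(2*I*pi/3)) + (7) + (12 + 7*exp(-2*I*pi/3) + 6*exp(-4*I*pi/9) + 7*exp(-2*I*pi/9) + 6*exp(-8*I*pi/9) + 6*exp(8*I*pi/9) + 7*exp(2*I*pi/9) + 6*exp(4*I*pi/9) + 7*exp(2*I*pi/3)) + (12 + 7*exp(-2*I*pi/3) + 6*exp(-4*I*pi/9) + 7*exp(-2*I*pi/9) + 6*exp(-8*I*pi/9) + 6*exp(8*I*pi/9) + 7*exp(2*I*pi/9) + 6*exp(4*I*pi/9) + 7*exp(2*I*pi/3)) + (7) + (12 + 7*exp(-2*I*pi/3) + 6*exp(-4*I*pi/9) + 6*exp(-2*I*pi/9) + 7*exp(-8*I*pi/9) + 7*exp(8*I*pi/9) + 6*exp(2*I*pi/9) + 6*exp(4*I*pi/9) + 7*exp(2*I*pi/3)) + (12 + 7*exp(-4*I*pi/9) + 7*exp(-2*I*pi/3) + 6*exp(-2*I*pi/9) + 6*exp(-8*I*pi/9) + 6*exp(8*I*pi/9) + 6*exp(2*I*pi/9) + 7*exp(2*I*pi/3) + 7*exp(4*I*pi/9))] = 108/9 = 12.
(Exp terms are combined using exp(i*s)*conj(exp(i*t)) = exp(i*(s-t)), and sums of them are collapsed using the identity that for every m > 1 the m distinct m-th roots of unity sum to 0, e.g. 1 + exp(2*I*pi/3) + exp(-2*I*pi/3) = 0.)
A character is irreducible iff <chi, chi> = 1, so this representation is reducible.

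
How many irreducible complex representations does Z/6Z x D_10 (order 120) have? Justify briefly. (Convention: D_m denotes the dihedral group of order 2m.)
48

The number of irreducible complex representations of a finite group equals its number of conjugacy classes. For a direct product, #classes(G x H) = #classes(G) * #classes(H). Z/6Z has 6 classes (abelian), D_10 has 8 classes, so 6 * 8 = 48, so Z/6Z x D_10 (order 120) has exactly 48 irreducible complex representations.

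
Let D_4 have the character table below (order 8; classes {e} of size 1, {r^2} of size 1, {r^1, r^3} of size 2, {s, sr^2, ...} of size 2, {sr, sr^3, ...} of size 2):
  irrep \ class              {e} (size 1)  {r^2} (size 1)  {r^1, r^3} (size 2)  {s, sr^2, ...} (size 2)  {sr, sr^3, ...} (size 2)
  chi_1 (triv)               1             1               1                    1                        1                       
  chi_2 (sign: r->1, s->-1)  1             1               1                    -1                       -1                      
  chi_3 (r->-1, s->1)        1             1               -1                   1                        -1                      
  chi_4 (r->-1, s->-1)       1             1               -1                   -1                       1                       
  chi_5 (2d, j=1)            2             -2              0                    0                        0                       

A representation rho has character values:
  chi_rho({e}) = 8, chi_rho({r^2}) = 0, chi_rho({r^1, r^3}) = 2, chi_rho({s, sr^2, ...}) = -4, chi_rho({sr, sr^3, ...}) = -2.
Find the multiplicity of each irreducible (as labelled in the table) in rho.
Multiplicities: chi_1: 0, chi_2: 3, chi_3: 0, chi_4: 1, chi_5: 2.

Proof sketch: Use <chi_rho, chi> = (1/|G|) sum_C |C| * chi_rho(C) * conj(chi(C)) with |G| = 8 for each irreducible chi in the table:
  <chi_rho, chi_1> = (1/8)[1*(8)*conj(1) + 1*(0)*conj(1) + 2*(2)*conj(1) + 2*(-4)*conj(1) + 2*(-2)*conj(1)]
      = (1/8)[(8) + (0) + (4) + (-8) + (-4)] = 0/8 = 0
  <chi_rho, chi_2> = (1/8)[1*(8)*conj(1) + 1*(0)*conj(1) + 2*(2)*conj(1) + 2*(-4)*conj(-1) + 2*(-2)*conj(-1)]
      = (1/8)[(8) + (0) + (4) + (8) + (4)] = 24/8 = 3
  <chi_rho, chi_3> = (1/8)[1*(8)*conj(1) + 1*(0)*conj(1) + 2*(2)*conj(-1) + 2*(-4)*conj(1) + 2*(-2)*conj(-1)]
      = (1/8)[(8) + (0) + (-4) + (-8) + (4)] = 0/8 = 0
  <chi_rho, chi_4> = (1/8)[1*(8)*conj(1) + 1*(0)*conj(1) + 2*(2)*conj(-1) + 2*(-4)*conj(-1) + 2*(-2)*conj(1)]
      = (1/8)[(8) + (0) + (-4) + (8) + (-4)] = 8/8 = 1
  <chi_rho, chi_5> = (1/8)[1*(8)*conj(2) + 1*(0)*conj(-2) + 2*(2)*conj(0) + 2*(-4)*conj(0) + 2*(-2)*conj(0)]
      = (1/8)[(16) + (0) + (0) + (0) + (0)] = 16/8 = 2
Dimension check: dim(rho) = sum (mult * dim) = 0*1 + 3*1 + 0*1 + 1*1 + 2*2 = 8 = chi_rho(e) = 8.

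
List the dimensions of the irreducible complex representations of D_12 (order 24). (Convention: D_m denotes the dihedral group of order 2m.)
Dimensions: 1, 1, 1, 1, 2, 2, 2, 2, 2

Proof sketch: There are 9 irreducibles (= number of conjugacy classes). Their dimensions d_i satisfy sum d_i^2 = |G| = 24: 1 + 1 + 1 + 1 + 4 + 4 + 4 + 4 + 4 = 24.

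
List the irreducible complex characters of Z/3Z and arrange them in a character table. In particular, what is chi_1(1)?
Character table of Z/3Z (irreps indexed chi_0,...,chi_2 with chi_k(m) = zeta_3^(k*m), zeta_3 = exp(2*pi*i/3)):
  irrep \ class  {0} (size 1)  {1} (size 1)    {2} (size 1)  
  chi_0          1             1               1             
  chi_1          1             exp(2*I*pi/3)   exp(-2*I*pi/3)
  chi_2          1             exp(-2*I*pi/3)  exp(2*I*pi/3) 

Spot check: chi_1(1) = zeta_3^(1*1) = zeta_3^1 = exp(2*I*pi/3).

Justification: Z/3Z is abelian, so all 3 irreducible complex representations are 1-dimensional. They are given by chi_k(m) = zeta_3^(k*m) for k = 0,...,2. Row orthogonality: sum_m chi_k(m) conj(chi_l(m)) = 3 * [k = l].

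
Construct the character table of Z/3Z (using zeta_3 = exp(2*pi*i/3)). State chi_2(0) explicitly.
Character table of Z/3Z (irreps indexed chi_0,...,chi_2 with chi_k(m) = zeta_3^(k*m), zeta_3 = exp(2*pi*i/3)):
  irrep \ class  {0} (size 1)  {1} (size 1)    {2} (size 1)  
  chi_0          1             1               1             
  chi_1          1             exp(2*I*pi/3)   exp(-2*I*pi/3)
  chi_2          1             exp(-2*I*pi/3)  exp(2*I*pi/3) 

Spot check: chi_2(0) = zeta_3^(2*0) = zeta_3^0 = 1.

Solution. Z/3Z is abelian, so all 3 irreducible complex representations are 1-dimensional. They are given by chi_k(m) = zeta_3^(k*m) for k = 0,...,2. Row orthogonality: sum_m chi_k(m) conj(chi_l(m)) = 3 * [k = l].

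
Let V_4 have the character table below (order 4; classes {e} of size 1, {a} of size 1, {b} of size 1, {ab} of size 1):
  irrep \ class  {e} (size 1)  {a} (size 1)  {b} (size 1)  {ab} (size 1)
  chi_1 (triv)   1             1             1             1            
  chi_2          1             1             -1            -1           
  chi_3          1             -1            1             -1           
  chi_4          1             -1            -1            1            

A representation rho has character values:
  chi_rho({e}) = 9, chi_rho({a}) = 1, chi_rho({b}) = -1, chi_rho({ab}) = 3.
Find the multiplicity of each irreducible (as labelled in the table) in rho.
Multiplicities: chi_1: 3, chi_2: 2, chi_3: 1, chi_4: 3.

Derivation: Use <chi_rho, chi> = (1/|G|) sum_C |C| * chi_rho(C) * conj(chi(C)) with |G| = 4 for each irreducible chi in the table:
  <chi_rho, chi_1> = (1/4)[1*(9)*conj(1) + 1*(1)*conj(1) + 1*(-1)*conj(1) + 1*(3)*conj(1)]
      = (1/4)[(9) + (1) + (-1) + (3)] = 12/4 = 3
  <chi_rho, chi_2> = (1/4)[1*(9)*conj(1) + 1*(1)*conj(1) + 1*(-1)*conj(-1) + 1*(3)*conj(-1)]
      = (1/4)[(9) + (1) + (1) + (-3)] = 8/4 = 2
  <chi_rho, chi_3> = (1/4)[1*(9)*conj(1) + 1*(1)*conj(-1) + 1*(-1)*conj(1) + 1*(3)*conj(-1)]
      = (1/4)[(9) + (-1) + (-1) + (-3)] = 4/4 = 1
  <chi_rho, chi_4> = (1/4)[1*(9)*conj(1) + 1*(1)*conj(-1) + 1*(-1)*conj(-1) + 1*(3)*conj(1)]
      = (1/4)[(9) + (-1) + (1) + (3)] = 12/4 = 3
Dimension check: dim(rho) = sum (mult * dim) = 3*1 + 2*1 + 1*1 + 3*1 = 9 = chi_rho(e) = 9.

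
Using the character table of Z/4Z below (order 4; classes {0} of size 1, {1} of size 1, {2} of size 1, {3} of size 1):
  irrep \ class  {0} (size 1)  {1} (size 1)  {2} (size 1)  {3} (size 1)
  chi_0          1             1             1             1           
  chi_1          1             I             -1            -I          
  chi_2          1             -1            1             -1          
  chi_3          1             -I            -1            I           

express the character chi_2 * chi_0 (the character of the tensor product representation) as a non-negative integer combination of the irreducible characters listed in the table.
chi_2 tensor chi_0 = chi_2 (all other irreducibles have multiplicity 0).

Details: The character of a tensor product is the pointwise product (chi_2 * chi_0)(C) = chi_2(C) * chi_0(C):
  {0}: (1)*(1), {1}: (-1)*(1), {2}: (1)*(1), {3}: (-1)*(1)
so (chi_2 * chi_0) takes values
  {0} -> 1, {1} -> -1, {2} -> 1, {3} -> -1.
Now take the inner product of this character with each irreducible chi from the table, <chi_2*chi_0, chi> = (1/4) sum_C |C| (chi_2*chi_0)(C) conj(chi(C)):
  <chi_2*chi_0, chi_0> = (1/4)[1*(1)*conj(1) + 1*(-1)*conj(1) + 1*(1)*conj(1) + 1*(-1)*conj(1)]
      = (1/4)[(1) + (-1) + (1) + (-1)] = 0/4 = 0
  <chi_2*chi_0, chi_1> = (1/4)[1*(1)*conj(1) + 1*(-1)*conj(I) + 1*(1)*conj(-1) + 1*(-1)*conj(-I)]
      = (1/4)[(1) + (I) + (-1) + (-I)] = 0/4 = 0
  <chi_2*chi_0, chi_2> = (1/4)[1*(1)*conj(1) + 1*(-1)*conj(-1) + 1*(1)*conj(1) + 1*(-1)*conj(-1)]
      = (1/4)[(1) + (1) + (1) + (1)] = 4/4 = 1
  <chi_2*chi_0, chi_3> = (1/4)[1*(1)*conj(1) + 1*(-1)*conj(-I) + 1*(1)*conj(-1) + 1*(-1)*conj(I)]
      = (1/4)[(1) + (-I) + (-1) + (I)] = 0/4 = 0
(Exp terms are combined using exp(i*s)*conj(exp(i*t)) = exp(i*(s-t)), and sums of them are collapsed using the identity that for every m > 1 the m distinct m-th roots of unity sum to 0, e.g. 1 + exp(2*I*pi/3) + exp(-2*I*pi/3) = 0.)
Hence the multiplicities are chi_2: 1. Dimension check: dim(chi_2)*dim(chi_0) = 1*1 = 1 and sum (mult * dim) = 1*1 = 1.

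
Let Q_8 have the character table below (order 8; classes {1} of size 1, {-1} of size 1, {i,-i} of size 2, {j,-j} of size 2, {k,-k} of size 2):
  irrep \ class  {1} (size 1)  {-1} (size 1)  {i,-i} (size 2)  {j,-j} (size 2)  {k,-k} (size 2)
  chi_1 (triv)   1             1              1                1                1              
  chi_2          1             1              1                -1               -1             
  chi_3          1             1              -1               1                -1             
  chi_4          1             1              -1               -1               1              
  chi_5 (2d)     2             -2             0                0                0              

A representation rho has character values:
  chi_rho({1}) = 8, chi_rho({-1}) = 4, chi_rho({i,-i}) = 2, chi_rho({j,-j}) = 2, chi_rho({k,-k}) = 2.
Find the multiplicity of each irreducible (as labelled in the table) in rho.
Multiplicities: chi_1: 3, chi_2: 1, chi_3: 1, chi_4: 1, chi_5: 1.

Solution. Use <chi_rho, chi> = (1/|G|) sum_C |C| * chi_rho(C) * conj(chi(C)) with |G| = 8 for each irreducible chi in the table:
  <chi_rho, chi_1> = (1/8)[1*(8)*conj(1) + 1*(4)*conj(1) + 2*(2)*conj(1) + 2*(2)*conj(1) + 2*(2)*conj(1)]
      = (1/8)[(8) + (4) + (4) + (4) + (4)] = 24/8 = 3
  <chi_rho, chi_2> = (1/8)[1*(8)*conj(1) + 1*(4)*conj(1) + 2*(2)*conj(1) + 2*(2)*conj(-1) + 2*(2)*conj(-1)]
      = (1/8)[(8) + (4) + (4) + (-4) + (-4)] = 8/8 = 1
  <chi_rho, chi_3> = (1/8)[1*(8)*conj(1) + 1*(4)*conj(1) + 2*(2)*conj(-1) + 2*(2)*conj(1) + 2*(2)*conj(-1)]
      = (1/8)[(8) + (4) + (-4) + (4) + (-4)] = 8/8 = 1
  <chi_rho, chi_4> = (1/8)[1*(8)*conj(1) + 1*(4)*conj(1) + 2*(2)*conj(-1) + 2*(2)*conj(-1) + 2*(2)*conj(1)]
      = (1/8)[(8) + (4) + (-4) + (-4) + (4)] = 8/8 = 1
  <chi_rho, chi_5> = (1/8)[1*(8)*conj(2) + 1*(4)*conj(-2) + 2*(2)*conj(0) + 2*(2)*conj(0) + 2*(2)*conj(0)]
      = (1/8)[(16) + (-8) + (0) + (0) + (0)] = 8/8 = 1
Dimension check: dim(rho) = sum (mult * dim) = 3*1 + 1*1 + 1*1 + 1*1 + 1*2 = 8 = chi_rho(e) = 8.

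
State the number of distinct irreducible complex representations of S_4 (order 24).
5

Why: The number of irreducible complex representations of a finite group equals its number of conjugacy classes. Conjugacy classes in S_4 correspond to cycle types, i.e. partitions of 4; there are p(4) = 5 of them, so S_4 (order 24) has exactly 5 irreducible complex representations.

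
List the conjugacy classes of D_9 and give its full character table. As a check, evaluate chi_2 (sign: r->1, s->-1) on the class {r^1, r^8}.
Conjugacy classes: {e} of size 1, {r^1, r^8} of size 2, {r^2, r^7} of size 2, {r^3, r^6} of size 2, {r^4, r^5} of size 2, {s, sr, ..., sr^8} of size 9.
Character table:
  irrep \ class              {e} (size 1)  {r^1, r^8} (size 2)  {r^2, r^7} (size 2)  {r^3, r^6} (size 2)  {r^4, r^5} (size 2)  {s, sr, ..., sr^8} (size 9)
  chi_1 (triv)               1             1                    1                    1                    1                    1                          
  chi_2 (sign: r->1, s->-1)  1             1                    1                    1                    1                    -1                         
  chi_3 (2d, j=1)            2             2*cos(2*pi/9)        2*cos(4*pi/9)        -1                   -2*cos(pi/9)         0                          
  chi_4 (2d, j=2)            2             2*cos(4*pi/9)        -2*cos(pi/9)         -1                   2*cos(2*pi/9)        0                          
  chi_5 (2d, j=3)            2             -1                   -1                   2                    -1                   0                          
  chi_6 (2d, j=4)            2             -2*cos(pi/9)         2*cos(2*pi/9)        -1                   2*cos(4*pi/9)        0                          

Spot check: chi_2 (sign: r->1, s->-1) on {r^1, r^8} = 1.

Why: D_9 has order 2*9 = 18 with 6 conjugacy classes, hence 6 irreducibles. Sum of squared dims 1 + 1 + 4 + 4 + 4 + 4 = 18 = |G|. Linear characters come from the abelianisation; the 2-dimensional irreps have character r^k -> 2*cos(2*pi*j*k/9), reflections -> 0.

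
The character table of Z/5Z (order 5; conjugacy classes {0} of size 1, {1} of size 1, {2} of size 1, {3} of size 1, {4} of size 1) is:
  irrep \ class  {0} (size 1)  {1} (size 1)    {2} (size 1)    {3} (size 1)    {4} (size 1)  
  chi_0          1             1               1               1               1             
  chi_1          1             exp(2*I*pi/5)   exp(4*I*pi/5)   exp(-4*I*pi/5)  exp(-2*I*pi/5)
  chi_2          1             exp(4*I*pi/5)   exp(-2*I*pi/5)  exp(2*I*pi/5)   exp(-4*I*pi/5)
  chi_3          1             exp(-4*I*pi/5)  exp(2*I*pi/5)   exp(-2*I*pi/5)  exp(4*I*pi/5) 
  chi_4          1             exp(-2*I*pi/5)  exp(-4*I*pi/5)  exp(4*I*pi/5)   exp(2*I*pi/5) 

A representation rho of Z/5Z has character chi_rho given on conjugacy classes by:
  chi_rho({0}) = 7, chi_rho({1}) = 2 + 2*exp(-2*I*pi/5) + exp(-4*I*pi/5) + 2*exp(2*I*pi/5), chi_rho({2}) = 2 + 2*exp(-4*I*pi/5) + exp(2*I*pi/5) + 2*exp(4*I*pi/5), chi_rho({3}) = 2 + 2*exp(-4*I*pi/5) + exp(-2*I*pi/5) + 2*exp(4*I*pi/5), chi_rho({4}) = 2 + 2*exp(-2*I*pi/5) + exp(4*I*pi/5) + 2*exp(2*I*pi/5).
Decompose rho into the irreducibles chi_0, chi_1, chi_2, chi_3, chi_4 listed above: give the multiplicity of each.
Multiplicities: chi_0: 2, chi_1: 2, chi_2: 0, chi_3: 1, chi_4: 2.

Why: Use <chi_rho, chi> = (1/|G|) sum_C |C| * chi_rho(C) * conj(chi(C)) with |G| = 5 for each irreducible chi in the table:
  <chi_rho, chi_0> = (1/5)[1*(7)*conj(1) + 1*(2 + 2*exp(-2*I*pi/5) + exp(-4*I*pi/5) + 2*exp(2*I*pi/5))*conj(1) + 1*(2 + 2*exp(-4*I*pi/5) + exp(2*I*pi/5) + 2*exp(4*I*pi/5))*conj(1) + 1*(2 + 2*exp(-4*I*pi/5) + exp(-2*I*pi/5) + 2*exp(4*I*pi/5))*conj(1) + 1*(2 + 2*exp(-2*I*pi/5) + exp(4*I*pi/5) + 2*exp(2*I*pi/5))*conj(1)]
      = (1/5)[(7) + (2 + 2*exp(-2*I*pi/5) + exp(-4*I*pi/5) + 2*exp(2*I*pi/5)) + (2 + 2*exp(-4*I*pi/5) + exp(2*I*pi/5) + 2*exp(4*I*pi/5)) + (2 + 2*exp(-4*I*pi/5) + exp(-2*I*pi/5) + 2*exp(4*I*pi/5)) + (2 + 2*exp(-2*I*pi/5) + exp(4*I*pi/5) + 2*exp(2*I*pi/5))] = 10/5 = 2
  <chi_rho, chi_1> = (1/5)[1*(7)*conj(1) + 1*(2 + 2*exp(-2*I*pi/5) + exp(-4*I*pi/5) + 2*exp(2*I*pi/5))*conj(exp(2*I*pi/5)) + 1*(2 + 2*exp(-4*I*pi/5) + exp(2*I*pi/5) + 2*exp(4*I*pi/5))*conj(exp(4*I*pi/5)) + 1*(2 + 2*exp(-4*I*pi/5) + exp(-2*I*pi/5) + 2*exp(4*I*pi/5))*conj(exp(-4*I*pi/5)) + 1*(2 + 2*exp(-2*I*pi/5) + exp(4*I*pi/5) + 2*exp(2*I*pi/5))*conj(exp(-2*I*pi/5))]
      = (1/5)[(7) + (2 + 2*exp(-2*I*pi/5) + 2*exp(-4*I*pi/5) + exp(4*I*pi/5)) + (2 + 2*exp(-4*I*pi/5) + exp(-2*I*pi/5) + 2*exp(2*I*pi/5)) + (2 + 2*exp(-2*I*pi/5) + exp(2*I*pi/5) + 2*exp(4*I*pi/5)) + (2 + exp(-4*I*pi/5) + 2*exp(4*I*pi/5) + 2*exp(2*I*pi/5))] = 10/5 = 2
  <chi_rho, chi_2> = (1/5)[1*(7)*conj(1) + 1*(2 + 2*exp(-2*I*pi/5) + exp(-4*I*pi/5) + 2*exp(2*I*pi/5))*conj(exp(4*I*pi/5)) + 1*(2 + 2*exp(-4*I*pi/5) + exp(2*I*pi/5) + 2*exp(4*I*pi/5))*conj(exp(-2*I*pi/5)) + 1*(2 + 2*exp(-4*I*pi/5) + exp(-2*I*pi/5) + 2*exp(4*I*pi/5))*conj(exp(2*I*pi/5)) + 1*(2 + 2*exp(-2*I*pi/5) + exp(4*I*pi/5) + 2*exp(2*I*pi/5))*conj(exp(-4*I*pi/5))]
      = (1/5)[(7) + (2*exp(-2*I*pi/5) + 2*exp(-4*I*pi/5) + exp(2*I*pi/5) + 2*exp(4*I*pi/5)) + (2*exp(-2*I*pi/5) + 2*exp(-4*I*pi/5) + exp(4*I*pi/5) + 2*exp(2*I*pi/5)) + (2*exp(-2*I*pi/5) + exp(-4*I*pi/5) + 2*exp(4*I*pi/5) + 2*exp(2*I*pi/5)) + (2*exp(-4*I*pi/5) + exp(-2*I*pi/5) + 2*exp(4*I*pi/5) + 2*exp(2*I*pi/5))] = 0/5 = 0
  <chi_rho, chi_3> = (1/5)[1*(7)*conj(1) + 1*(2 + 2*exp(-2*I*pi/5) + exp(-4*I*pi/5) + 2*exp(2*I*pi/5))*conj(exp(-4*I*pi/5)) + 1*(2 + 2*exp(-4*I*pi/5) + exp(2*I*pi/5) + 2*exp(4*I*pi/5))*conj(exp(2*I*pi/5)) + 1*(2 + 2*exp(-4*I*pi/5) + exp(-2*I*pi/5) + 2*exp(4*I*pi/5))*conj(exp(-2*I*pi/5)) + 1*(2 + 2*exp(-2*I*pi/5) + exp(4*I*pi/5) + 2*exp(2*I*pi/5))*conj(exp(4*I*pi/5))]
      = (1/5)[(7) + (1 + 2*exp(-4*I*pi/5) + 2*exp(4*I*pi/5) + 2*exp(2*I*pi/5)) + (1 + 2*exp(-2*I*pi/5) + 2*exp(4*I*pi/5) + 2*exp(2*I*pi/5)) + (1 + 2*exp(-2*I*pi/5) + 2*exp(-4*I*pi/5) + 2*exp(2*I*pi/5)) + (1 + 2*exp(-2*I*pi/5) + 2*exp(-4*I*pi/5) + 2*exp(4*I*pi/5))] = 5/5 = 1
  <chi_rho, chi_4> = (1/5)[1*(7)*conj(1) + 1*(2 + 2*exp(-2*I*pi/5) + exp(-4*I*pi/5) + 2*exp(2*I*pi/5))*conj(exp(-2*I*pi/5)) + 1*(2 + 2*exp(-4*I*pi/5) + exp(2*I*pi/5) + 2*exp(4*I*pi/5))*conj(exp(-4*I*pi/5)) + 1*(2 + 2*exp(-4*I*pi/5) + exp(-2*I*pi/5) + 2*exp(4*I*pi/5))*conj(exp(4*I*pi/5)) + 1*(2 + 2*exp(-2*I*pi/5) + exp(4*I*pi/5) + 2*exp(2*I*pi/5))*conj(exp(2*I*pi/5))]
      = (1/5)[(7) + (2 + exp(-2*I*pi/5) + 2*exp(4*I*pi/5) + 2*exp(2*I*pi/5)) + (2 + 2*exp(-2*I*pi/5) + exp(-4*I*pi/5) + 2*exp(4*I*pi/5)) + (2 + 2*exp(-4*I*pi/5) + exp(4*I*pi/5) + 2*exp(2*I*pi/5)) + (2 + 2*exp(-2*I*pi/5) + 2*exp(-4*I*pi/5) + exp(2*I*pi/5))] = 10/5 = 2
(Exp terms are combined using exp(i*s)*conj(exp(i*t)) = exp(i*(s-t)), and sums of them are collapsed using the identity that for every m > 1 the m distinct m-th roots of unity sum to 0, e.g. 1 + exp(2*I*pi/3) + exp(-2*I*pi/3) = 0.)
Dimension check: dim(rho) = sum (mult * dim) = 2*1 + 2*1 + 0*1 + 1*1 + 2*1 = 7 = chi_rho(e) = 7.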